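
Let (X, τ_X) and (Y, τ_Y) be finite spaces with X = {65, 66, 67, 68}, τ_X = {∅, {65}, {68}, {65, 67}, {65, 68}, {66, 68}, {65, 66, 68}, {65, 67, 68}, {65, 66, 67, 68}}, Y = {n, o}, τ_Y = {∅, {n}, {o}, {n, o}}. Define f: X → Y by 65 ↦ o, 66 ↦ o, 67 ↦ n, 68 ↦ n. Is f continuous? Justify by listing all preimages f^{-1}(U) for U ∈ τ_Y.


f is NOT continuous.

Compute f^{-1}(U) for each U ∈ τ_Y:
  U = ∅: f^{-1}(U) = ∅ ∈ τ_X ✓.
  U = {n}: f^{-1}(U) = {67, 68} ∉ τ_X ✗.
  U = {o}: f^{-1}(U) = {65, 66} ∉ τ_X ✗.
  U = {n, o}: f^{-1}(U) = {65, 66, 67, 68} ∈ τ_X ✓.
Found U = {n} with f^{-1}(U) = {67, 68} not in τ_X. Therefore f is NOT continuous.


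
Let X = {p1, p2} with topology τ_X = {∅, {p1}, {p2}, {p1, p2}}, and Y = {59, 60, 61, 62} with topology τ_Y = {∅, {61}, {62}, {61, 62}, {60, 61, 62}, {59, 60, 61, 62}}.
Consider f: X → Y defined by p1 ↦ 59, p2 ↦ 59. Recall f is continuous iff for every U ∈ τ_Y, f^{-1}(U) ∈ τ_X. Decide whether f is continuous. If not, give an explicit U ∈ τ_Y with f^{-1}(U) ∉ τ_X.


f IS continuous.

Compute f^{-1}(U) for each U ∈ τ_Y:
  U = ∅: f^{-1}(U) = ∅ ∈ τ_X ✓.
  U = {61}: f^{-1}(U) = ∅ ∈ τ_X ✓.
  U = {62}: f^{-1}(U) = ∅ ∈ τ_X ✓.
  U = {61, 62}: f^{-1}(U) = ∅ ∈ τ_X ✓.
  U = {60, 61, 62}: f^{-1}(U) = ∅ ∈ τ_X ✓.
  U = {59, 60, 61, 62}: f^{-1}(U) = {p1, p2} ∈ τ_X ✓.
Every preimage lies in τ_X, so f IS continuous.


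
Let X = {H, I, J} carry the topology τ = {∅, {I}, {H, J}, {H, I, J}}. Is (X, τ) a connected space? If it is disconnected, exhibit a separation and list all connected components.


(X, τ) is disconnected; components = [{I}, {H, J}].

Find clopen sets (U ∈ τ with X ∖ U ∈ τ):
  U = ∅, X ∖ U = {H, I, J} — both open, so U is clopen.
  U = {I}, X ∖ U = {H, J} — both open, so U is clopen.
  U = {H, J}, X ∖ U = {I} — both open, so U is clopen.
  U = {H, I, J}, X ∖ U = ∅ — both open, so U is clopen.
Nontrivial clopen(s) exist: e.g. {H, J}. So (X, τ) is disconnected.
Compute connected components by grouping points that agree on all clopens:
  component: {I}
  component: {H, J}


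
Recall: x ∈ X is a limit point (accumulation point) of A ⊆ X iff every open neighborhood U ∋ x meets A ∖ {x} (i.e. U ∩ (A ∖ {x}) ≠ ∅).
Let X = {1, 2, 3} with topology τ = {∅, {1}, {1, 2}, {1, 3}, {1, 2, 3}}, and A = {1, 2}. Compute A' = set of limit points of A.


A' = {2, 3}

For each x ∈ X, list the open sets U ∈ τ with x ∈ U, then check whether U ∩ (A ∖ {x}) ≠ ∅ for every such U.
  x = 1: open {1} ∋ x has {1} ∩ (A ∖ {1}) = ∅, so x is NOT a limit point.
  x = 2: opens ∋ x are {1, 2}, {1, 2, 3}; each meets A ∖ {2}, so x IS a limit point.
  x = 3: opens ∋ x are {1, 3}, {1, 2, 3}; each meets A ∖ {3}, so x IS a limit point.
Collecting: A' = {2, 3}.


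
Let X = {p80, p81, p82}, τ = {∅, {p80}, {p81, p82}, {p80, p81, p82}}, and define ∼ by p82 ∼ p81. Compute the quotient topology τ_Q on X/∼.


X/∼ = {[p80], [p81=p82]}; |τ_Q| = 4.

Equivalence classes: [p80], [p81=p82].
Quotient map π: X → X/∼ sends p80 ↦ [p80], p81 ↦ [p81=p82], p82 ↦ [p81=p82].
For each subset V ⊆ X/∼, compute π^{-1}(V) ⊆ X and check whether π^{-1}(V) ∈ τ. V is open in τ_Q iff π^{-1}(V) ∈ τ.
  V = {}: π^{-1}(V) = ∅ ∈ τ ✓.
  V = {[p80]}: π^{-1}(V) = {p80} ∈ τ ✓.
  V = {[p81=p82]}: π^{-1}(V) = {p81, p82} ∈ τ ✓.
  V = {[p80], [p81=p82]}: π^{-1}(V) = {p80, p81, p82} ∈ τ ✓.
Open sets in the quotient: τ_Q = {{}, {[p80]}, {[p81=p82]}, {[p80], [p81=p82]}} (4 elements).


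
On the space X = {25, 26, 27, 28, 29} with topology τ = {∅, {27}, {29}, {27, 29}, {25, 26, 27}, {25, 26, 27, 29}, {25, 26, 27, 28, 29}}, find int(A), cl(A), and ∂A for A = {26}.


int(A) = ∅, cl(A) = {25, 26, 28}, ∂A = {25, 26, 28}.

Closed sets in (X, τ) are complements of opens:
  closed(X, τ) = {∅, {28}, {28, 29}, {25, 26, 28}, {25, 26, 27, 28}, {25, 26, 28, 29}, {25, 26, 27, 28, 29}}.
int(A) = ⋃ {U ∈ τ : U ⊆ A}. Opens contained in A: ∅.
Taking the union of these: int(A) = ∅.
cl(A) = ⋂ {C closed : A ⊆ C}. Closed sets containing A: {25, 26, 28}, {25, 26, 27, 28}, {25, 26, 28, 29}, {25, 26, 27, 28, 29}.
Intersecting these: cl(A) = {25, 26, 28}.
∂A = cl(A) ∖ int(A) = {25, 26, 28} ∖ ∅ = {25, 26, 28}.


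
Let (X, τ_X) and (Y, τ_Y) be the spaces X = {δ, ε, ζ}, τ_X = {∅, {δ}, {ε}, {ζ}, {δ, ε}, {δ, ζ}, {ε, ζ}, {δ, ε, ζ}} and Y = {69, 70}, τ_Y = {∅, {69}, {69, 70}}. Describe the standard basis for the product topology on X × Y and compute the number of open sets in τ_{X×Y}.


Basis B = {∅ × ∅, {δ} × {69}, {ε} × {69}, {ζ} × {69}, {δ} × {69, 70}, {δ, ε} × {69}, {δ, ζ} × {69}, {ε} × {69, 70}, {ε, ζ} × {69}, {ζ} × {69, 70}, {δ, ε, ζ} × {69}, {δ, ε} × {69, 70}, {δ, ζ} × {69, 70}, {ε, ζ} × {69, 70}, {δ, ε, ζ} × {69, 70}}; |τ_{X×Y}| = 27.

Enumerate products U × V with U ∈ τ_X, V ∈ τ_Y (deduplicated):
  ∅ × ∅ = {} (∅)
  {δ} × {69} = {(δ,69)}
  {ε} × {69} = {(ε,69)}
  {ζ} × {69} = {(ζ,69)}
  {δ} × {69, 70} = {(δ,69), (δ,70)}
  {δ, ε} × {69} = {(δ,69), (ε,69)}
  {δ, ζ} × {69} = {(δ,69), (ζ,69)}
  {ε} × {69, 70} = {(ε,69), (ε,70)}
  {ε, ζ} × {69} = {(ε,69), (ζ,69)}
  {ζ} × {69, 70} = {(ζ,69), (ζ,70)}
  {δ, ε, ζ} × {69} = {(δ,69), (ε,69), (ζ,69)}
  {δ, ε} × {69, 70} = {(δ,69), (δ,70), (ε,69), (ε,70)}
  {δ, ζ} × {69, 70} = {(δ,69), (δ,70), (ζ,69), (ζ,70)}
  {ε, ζ} × {69, 70} = {(ε,69), (ε,70), (ζ,69), (ζ,70)}
  {δ, ε, ζ} × {69, 70} = {(δ,69), (δ,70), (ε,69), (ε,70), (ζ,69), (ζ,70)}
These 15 distinct sets form the basis B.
Close under arbitrary unions to get τ_{X×Y}; counting gives |τ_{X×Y}| = 27.


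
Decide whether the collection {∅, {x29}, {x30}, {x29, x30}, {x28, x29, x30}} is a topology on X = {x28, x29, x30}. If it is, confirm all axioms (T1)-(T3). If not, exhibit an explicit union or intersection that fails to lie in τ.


τ IS a topology on X.

Axiom (T1): ∅ ∈ τ? Yes; X ∈ τ? Yes.
Axiom (T2/T3): check pairwise unions and intersections of members of τ.
All pairwise intersections and unions checked — each lies in τ. Therefore τ satisfies (T1), (T2), (T3): it IS a topology on X.


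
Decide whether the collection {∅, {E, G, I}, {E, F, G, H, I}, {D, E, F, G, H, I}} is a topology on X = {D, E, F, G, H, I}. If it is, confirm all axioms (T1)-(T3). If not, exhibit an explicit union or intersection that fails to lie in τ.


τ IS a topology on X.

Axiom (T1): ∅ ∈ τ? Yes; X ∈ τ? Yes.
Axiom (T2/T3): check pairwise unions and intersections of members of τ.
All pairwise intersections and unions checked — each lies in τ. Therefore τ satisfies (T1), (T2), (T3): it IS a topology on X.


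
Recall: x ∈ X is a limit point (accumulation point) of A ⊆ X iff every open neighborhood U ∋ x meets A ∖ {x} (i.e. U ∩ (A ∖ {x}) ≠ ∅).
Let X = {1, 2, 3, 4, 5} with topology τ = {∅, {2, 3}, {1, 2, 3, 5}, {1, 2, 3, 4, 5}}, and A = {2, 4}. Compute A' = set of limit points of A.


A' = {1, 3, 4, 5}

For each x ∈ X, list the open sets U ∈ τ with x ∈ U, then check whether U ∩ (A ∖ {x}) ≠ ∅ for every such U.
  x = 1: opens ∋ x are {1, 2, 3, 5}, {1, 2, 3, 4, 5}; each meets A ∖ {1}, so x IS a limit point.
  x = 2: open {2, 3} ∋ x has {2, 3} ∩ (A ∖ {2}) = ∅, so x is NOT a limit point.
  x = 3: opens ∋ x are {2, 3}, {1, 2, 3, 5}, {1, 2, 3, 4, 5}; each meets A ∖ {3}, so x IS a limit point.
  x = 4: opens ∋ x are {1, 2, 3, 4, 5}; each meets A ∖ {4}, so x IS a limit point.
  x = 5: opens ∋ x are {1, 2, 3, 5}, {1, 2, 3, 4, 5}; each meets A ∖ {5}, so x IS a limit point.
Collecting: A' = {1, 3, 4, 5}.


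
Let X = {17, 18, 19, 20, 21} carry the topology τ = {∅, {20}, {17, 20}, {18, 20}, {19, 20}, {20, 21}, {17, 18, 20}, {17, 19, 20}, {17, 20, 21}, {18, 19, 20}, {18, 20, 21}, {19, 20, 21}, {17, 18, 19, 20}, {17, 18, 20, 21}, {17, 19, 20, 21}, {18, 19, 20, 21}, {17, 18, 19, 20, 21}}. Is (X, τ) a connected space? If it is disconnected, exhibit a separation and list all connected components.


(X, τ) is connected.

Find clopen sets (U ∈ τ with X ∖ U ∈ τ):
  U = ∅, X ∖ U = {17, 18, 19, 20, 21} — both open, so U is clopen.
  U = {17, 18, 19, 20, 21}, X ∖ U = ∅ — both open, so U is clopen.
Only trivial clopens (∅ and X) exist, so (X, τ) is connected.
Compute connected components by grouping points that agree on all clopens:
  component: {17, 18, 19, 20, 21}


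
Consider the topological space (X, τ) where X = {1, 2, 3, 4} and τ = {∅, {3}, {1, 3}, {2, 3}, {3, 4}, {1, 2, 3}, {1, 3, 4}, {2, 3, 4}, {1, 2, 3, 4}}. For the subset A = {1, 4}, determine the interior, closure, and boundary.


int(A) = ∅, cl(A) = {1, 4}, ∂A = {1, 4}.

Closed sets in (X, τ) are complements of opens:
  closed(X, τ) = {∅, {1}, {2}, {4}, {1, 2}, {1, 4}, {2, 4}, {1, 2, 4}, {1, 2, 3, 4}}.
int(A) = ⋃ {U ∈ τ : U ⊆ A}. Opens contained in A: ∅.
Taking the union of these: int(A) = ∅.
cl(A) = ⋂ {C closed : A ⊆ C}. Closed sets containing A: {1, 4}, {1, 2, 4}, {1, 2, 3, 4}.
Intersecting these: cl(A) = {1, 4}.
∂A = cl(A) ∖ int(A) = {1, 4} ∖ ∅ = {1, 4}.


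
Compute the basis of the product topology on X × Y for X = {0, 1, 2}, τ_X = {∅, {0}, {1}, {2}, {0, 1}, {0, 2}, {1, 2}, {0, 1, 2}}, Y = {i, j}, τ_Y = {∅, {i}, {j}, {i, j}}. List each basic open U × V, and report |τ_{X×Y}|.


Basis B = {∅ × ∅, {0} × {i}, {0} × {j}, {1} × {i}, {1} × {j}, {2} × {i}, {2} × {j}, {0} × {i, j}, {0, 1} × {i}, {0, 2} × {i}, {0, 1} × {j}, {0, 2} × {j}, {1} × {i, j}, {1, 2} × {i}, {1, 2} × {j}, {2} × {i, j}, {0, 1, 2} × {i}, {0, 1, 2} × {j}, {0, 1} × {i, j}, {0, 2} × {i, j}, {1, 2} × {i, j}, {0, 1, 2} × {i, j}}; |τ_{X×Y}| = 64.

Enumerate products U × V with U ∈ τ_X, V ∈ τ_Y (deduplicated):
  ∅ × ∅ = {} (∅)
  {0} × {i} = {(0,i)}
  {0} × {j} = {(0,j)}
  {1} × {i} = {(1,i)}
  {1} × {j} = {(1,j)}
  {2} × {i} = {(2,i)}
  {2} × {j} = {(2,j)}
  {0} × {i, j} = {(0,i), (0,j)}
  {0, 1} × {i} = {(0,i), (1,i)}
  {0, 2} × {i} = {(0,i), (2,i)}
  {0, 1} × {j} = {(0,j), (1,j)}
  {0, 2} × {j} = {(0,j), (2,j)}
  {1} × {i, j} = {(1,i), (1,j)}
  {1, 2} × {i} = {(1,i), (2,i)}
  {1, 2} × {j} = {(1,j), (2,j)}
  {2} × {i, j} = {(2,i), (2,j)}
  {0, 1, 2} × {i} = {(0,i), (1,i), (2,i)}
  {0, 1, 2} × {j} = {(0,j), (1,j), (2,j)}
  {0, 1} × {i, j} = {(0,i), (0,j), (1,i), (1,j)}
  {0, 2} × {i, j} = {(0,i), (0,j), (2,i), (2,j)}
  {1, 2} × {i, j} = {(1,i), (1,j), (2,i), (2,j)}
  {0, 1, 2} × {i, j} = {(0,i), (0,j), (1,i), (1,j), (2,i), (2,j)}
These 22 distinct sets form the basis B.
Close under arbitrary unions to get τ_{X×Y}; counting gives |τ_{X×Y}| = 64.


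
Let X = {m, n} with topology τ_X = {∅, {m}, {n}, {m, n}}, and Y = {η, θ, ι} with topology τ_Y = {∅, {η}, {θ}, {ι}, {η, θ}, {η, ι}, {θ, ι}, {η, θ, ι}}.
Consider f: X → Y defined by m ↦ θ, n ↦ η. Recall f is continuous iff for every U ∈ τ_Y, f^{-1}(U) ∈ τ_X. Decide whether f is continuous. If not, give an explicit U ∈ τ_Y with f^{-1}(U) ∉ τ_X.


f IS continuous.

Compute f^{-1}(U) for each U ∈ τ_Y:
  U = ∅: f^{-1}(U) = ∅ ∈ τ_X ✓.
  U = {η}: f^{-1}(U) = {n} ∈ τ_X ✓.
  U = {θ}: f^{-1}(U) = {m} ∈ τ_X ✓.
  U = {ι}: f^{-1}(U) = ∅ ∈ τ_X ✓.
  U = {η, θ}: f^{-1}(U) = {m, n} ∈ τ_X ✓.
  U = {η, ι}: f^{-1}(U) = {n} ∈ τ_X ✓.
  U = {θ, ι}: f^{-1}(U) = {m} ∈ τ_X ✓.
  U = {η, θ, ι}: f^{-1}(U) = {m, n} ∈ τ_X ✓.
Every preimage lies in τ_X, so f IS continuous.


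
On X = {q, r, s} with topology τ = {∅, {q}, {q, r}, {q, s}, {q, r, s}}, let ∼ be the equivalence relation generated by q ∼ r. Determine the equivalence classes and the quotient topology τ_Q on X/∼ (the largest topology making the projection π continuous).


X/∼ = {[q=r], [s]}; |τ_Q| = 3.

Equivalence classes: [q=r], [s].
Quotient map π: X → X/∼ sends q ↦ [q=r], r ↦ [q=r], s ↦ [s].
For each subset V ⊆ X/∼, compute π^{-1}(V) ⊆ X and check whether π^{-1}(V) ∈ τ. V is open in τ_Q iff π^{-1}(V) ∈ τ.
  V = {}: π^{-1}(V) = ∅ ∈ τ ✓.
  V = {[q=r]}: π^{-1}(V) = {q, r} ∈ τ ✓.
  V = {[s]}: π^{-1}(V) = {s} ∉ τ ✗.
  V = {[q=r], [s]}: π^{-1}(V) = {q, r, s} ∈ τ ✓.
Open sets in the quotient: τ_Q = {{}, {[q=r]}, {[q=r], [s]}} (3 elements).


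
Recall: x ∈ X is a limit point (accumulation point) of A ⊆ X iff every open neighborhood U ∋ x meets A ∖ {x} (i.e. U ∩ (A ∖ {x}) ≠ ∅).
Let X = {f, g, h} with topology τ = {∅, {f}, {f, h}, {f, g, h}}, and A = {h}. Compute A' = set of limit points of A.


A' = {g}

For each x ∈ X, list the open sets U ∈ τ with x ∈ U, then check whether U ∩ (A ∖ {x}) ≠ ∅ for every such U.
  x = f: open {f} ∋ x has {f} ∩ (A ∖ {f}) = ∅, so x is NOT a limit point.
  x = g: opens ∋ x are {f, g, h}; each meets A ∖ {g}, so x IS a limit point.
  x = h: open {f, h} ∋ x has {f, h} ∩ (A ∖ {h}) = ∅, so x is NOT a limit point.
Collecting: A' = {g}.


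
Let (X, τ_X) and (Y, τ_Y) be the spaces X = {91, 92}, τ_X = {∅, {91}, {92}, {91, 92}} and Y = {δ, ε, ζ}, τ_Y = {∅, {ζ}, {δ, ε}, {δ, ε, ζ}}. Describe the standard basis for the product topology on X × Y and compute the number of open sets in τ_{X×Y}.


Basis B = {∅ × ∅, {91} × {ζ}, {92} × {ζ}, {91} × {δ, ε}, {91, 92} × {ζ}, {92} × {δ, ε}, {91} × {δ, ε, ζ}, {92} × {δ, ε, ζ}, {91, 92} × {δ, ε}, {91, 92} × {δ, ε, ζ}}; |τ_{X×Y}| = 16.

Enumerate products U × V with U ∈ τ_X, V ∈ τ_Y (deduplicated):
  ∅ × ∅ = {} (∅)
  {91} × {ζ} = {(91,ζ)}
  {92} × {ζ} = {(92,ζ)}
  {91} × {δ, ε} = {(91,δ), (91,ε)}
  {91, 92} × {ζ} = {(91,ζ), (92,ζ)}
  {92} × {δ, ε} = {(92,δ), (92,ε)}
  {91} × {δ, ε, ζ} = {(91,δ), (91,ε), (91,ζ)}
  {92} × {δ, ε, ζ} = {(92,δ), (92,ε), (92,ζ)}
  {91, 92} × {δ, ε} = {(91,δ), (91,ε), (92,δ), (92,ε)}
  {91, 92} × {δ, ε, ζ} = {(91,δ), (91,ε), (91,ζ), (92,δ), (92,ε), (92,ζ)}
These 10 distinct sets form the basis B.
Close under arbitrary unions to get τ_{X×Y}; counting gives |τ_{X×Y}| = 16.


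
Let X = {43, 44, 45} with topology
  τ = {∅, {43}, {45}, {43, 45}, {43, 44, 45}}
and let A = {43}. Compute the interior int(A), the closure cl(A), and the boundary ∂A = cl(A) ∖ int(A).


int(A) = {43}, cl(A) = {43, 44}, ∂A = {44}.

Closed sets in (X, τ) are complements of opens:
  closed(X, τ) = {∅, {44}, {43, 44}, {44, 45}, {43, 44, 45}}.
int(A) = ⋃ {U ∈ τ : U ⊆ A}. Opens contained in A: ∅, {43}.
Taking the union of these: int(A) = {43}.
cl(A) = ⋂ {C closed : A ⊆ C}. Closed sets containing A: {43, 44}, {43, 44, 45}.
Intersecting these: cl(A) = {43, 44}.
∂A = cl(A) ∖ int(A) = {43, 44} ∖ {43} = {44}.


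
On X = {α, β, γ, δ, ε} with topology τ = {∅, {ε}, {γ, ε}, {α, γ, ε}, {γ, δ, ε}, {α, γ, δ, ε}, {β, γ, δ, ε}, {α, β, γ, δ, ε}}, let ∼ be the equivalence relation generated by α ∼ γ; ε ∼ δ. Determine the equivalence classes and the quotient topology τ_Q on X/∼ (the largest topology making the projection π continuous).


X/∼ = {[α=γ], [β], [δ=ε]}; |τ_Q| = 3.

Equivalence classes: [α=γ], [β], [δ=ε].
Quotient map π: X → X/∼ sends α ↦ [α=γ], β ↦ [β], γ ↦ [α=γ], δ ↦ [δ=ε], ε ↦ [δ=ε].
For each subset V ⊆ X/∼, compute π^{-1}(V) ⊆ X and check whether π^{-1}(V) ∈ τ. V is open in τ_Q iff π^{-1}(V) ∈ τ.
  V = {}: π^{-1}(V) = ∅ ∈ τ ✓.
  V = {[α=γ]}: π^{-1}(V) = {α, γ} ∉ τ ✗.
  V = {[β]}: π^{-1}(V) = {β} ∉ τ ✗.
  V = {[α=γ], [β]}: π^{-1}(V) = {α, β, γ} ∉ τ ✗.
  V = {[δ=ε]}: π^{-1}(V) = {δ, ε} ∉ τ ✗.
  V = {[α=γ], [δ=ε]}: π^{-1}(V) = {α, γ, δ, ε} ∈ τ ✓.
  V = {[β], [δ=ε]}: π^{-1}(V) = {β, δ, ε} ∉ τ ✗.
  V = {[α=γ], [β], [δ=ε]}: π^{-1}(V) = {α, β, γ, δ, ε} ∈ τ ✓.
Open sets in the quotient: τ_Q = {{}, {[α=γ], [δ=ε]}, {[α=γ], [β], [δ=ε]}} (3 elements).


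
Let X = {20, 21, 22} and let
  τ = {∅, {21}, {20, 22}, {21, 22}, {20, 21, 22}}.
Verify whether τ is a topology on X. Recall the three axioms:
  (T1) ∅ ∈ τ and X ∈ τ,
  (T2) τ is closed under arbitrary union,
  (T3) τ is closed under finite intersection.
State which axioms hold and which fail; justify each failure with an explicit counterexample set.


τ is NOT a topology on X.

Axiom (T1): ∅ ∈ τ? Yes; X ∈ τ? Yes.
Axiom (T2/T3): check pairwise unions and intersections of members of τ.
Counterexample for (T3): {20, 22} ∩ {21, 22} = {22} ∉ τ. Therefore τ is NOT a topology.


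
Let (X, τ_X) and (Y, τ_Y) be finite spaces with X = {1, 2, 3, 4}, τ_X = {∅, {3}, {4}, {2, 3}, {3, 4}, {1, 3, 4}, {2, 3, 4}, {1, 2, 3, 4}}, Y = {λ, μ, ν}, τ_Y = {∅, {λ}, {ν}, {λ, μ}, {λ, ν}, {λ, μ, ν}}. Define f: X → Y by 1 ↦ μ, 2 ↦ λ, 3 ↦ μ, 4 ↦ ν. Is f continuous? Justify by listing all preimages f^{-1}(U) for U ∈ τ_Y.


f is NOT continuous.

Compute f^{-1}(U) for each U ∈ τ_Y:
  U = ∅: f^{-1}(U) = ∅ ∈ τ_X ✓.
  U = {λ}: f^{-1}(U) = {2} ∉ τ_X ✗.
  U = {ν}: f^{-1}(U) = {4} ∈ τ_X ✓.
  U = {λ, μ}: f^{-1}(U) = {1, 2, 3} ∉ τ_X ✗.
  U = {λ, ν}: f^{-1}(U) = {2, 4} ∉ τ_X ✗.
  U = {λ, μ, ν}: f^{-1}(U) = {1, 2, 3, 4} ∈ τ_X ✓.
Found U = {λ} with f^{-1}(U) = {2} not in τ_X. Therefore f is NOT continuous.


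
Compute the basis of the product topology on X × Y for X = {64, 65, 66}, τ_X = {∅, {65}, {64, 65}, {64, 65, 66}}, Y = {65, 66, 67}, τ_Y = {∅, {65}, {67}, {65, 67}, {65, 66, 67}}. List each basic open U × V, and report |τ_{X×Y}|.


Basis B = {∅ × ∅, {65} × {65}, {65} × {67}, {64, 65} × {65}, {64, 65} × {67}, {65} × {65, 67}, {64, 65, 66} × {65}, {64, 65, 66} × {67}, {65} × {65, 66, 67}, {64, 65} × {65, 67}, {64, 65} × {65, 66, 67}, {64, 65, 66} × {65, 67}, {64, 65, 66} × {65, 66, 67}}; |τ_{X×Y}| = 30.

Enumerate products U × V with U ∈ τ_X, V ∈ τ_Y (deduplicated):
  ∅ × ∅ = {} (∅)
  {65} × {65} = {(65,65)}
  {65} × {67} = {(65,67)}
  {64, 65} × {65} = {(64,65), (65,65)}
  {64, 65} × {67} = {(64,67), (65,67)}
  {65} × {65, 67} = {(65,65), (65,67)}
  {64, 65, 66} × {65} = {(64,65), (65,65), (66,65)}
  {64, 65, 66} × {67} = {(64,67), (65,67), (66,67)}
  {65} × {65, 66, 67} = {(65,65), (65,66), (65,67)}
  {64, 65} × {65, 67} = {(64,65), (64,67), (65,65), (65,67)}
  {64, 65} × {65, 66, 67} = {(64,65), (64,66), (64,67), (65,65), (65,66), (65,67)}
  {64, 65, 66} × {65, 67} = {(64,65), (64,67), (65,65), (65,67), (66,65), (66,67)}
  {64, 65, 66} × {65, 66, 67} = {(64,65), (64,66), (64,67), (65,65), (65,66), (65,67), (66,65), (66,66), (66,67)}
These 13 distinct sets form the basis B.
Close under arbitrary unions to get τ_{X×Y}; counting gives |τ_{X×Y}| = 30.


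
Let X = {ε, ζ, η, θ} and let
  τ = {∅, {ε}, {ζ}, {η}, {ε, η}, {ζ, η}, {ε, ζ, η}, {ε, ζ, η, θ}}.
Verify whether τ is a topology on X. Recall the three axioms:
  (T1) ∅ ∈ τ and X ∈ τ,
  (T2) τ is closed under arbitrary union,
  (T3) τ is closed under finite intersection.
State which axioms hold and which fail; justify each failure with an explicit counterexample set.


τ is NOT a topology on X.

Axiom (T1): ∅ ∈ τ? Yes; X ∈ τ? Yes.
Axiom (T2/T3): check pairwise unions and intersections of members of τ.
Counterexample for (T2): {ε} ∪ {ζ} = {ε, ζ} ∉ τ. Therefore τ is NOT a topology.


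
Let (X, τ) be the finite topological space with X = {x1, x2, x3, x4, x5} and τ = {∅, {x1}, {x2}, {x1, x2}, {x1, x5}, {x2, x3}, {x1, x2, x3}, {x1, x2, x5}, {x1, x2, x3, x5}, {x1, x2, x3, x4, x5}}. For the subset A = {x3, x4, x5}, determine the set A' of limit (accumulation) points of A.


A' = {x4}

For each x ∈ X, list the open sets U ∈ τ with x ∈ U, then check whether U ∩ (A ∖ {x}) ≠ ∅ for every such U.
  x = x1: open {x1} ∋ x has {x1} ∩ (A ∖ {x1}) = ∅, so x is NOT a limit point.
  x = x2: open {x2} ∋ x has {x2} ∩ (A ∖ {x2}) = ∅, so x is NOT a limit point.
  x = x3: open {x2, x3} ∋ x has {x2, x3} ∩ (A ∖ {x3}) = ∅, so x is NOT a limit point.
  x = x4: opens ∋ x are {x1, x2, x3, x4, x5}; each meets A ∖ {x4}, so x IS a limit point.
  x = x5: open {x1, x5} ∋ x has {x1, x5} ∩ (A ∖ {x5}) = ∅, so x is NOT a limit point.
Collecting: A' = {x4}.


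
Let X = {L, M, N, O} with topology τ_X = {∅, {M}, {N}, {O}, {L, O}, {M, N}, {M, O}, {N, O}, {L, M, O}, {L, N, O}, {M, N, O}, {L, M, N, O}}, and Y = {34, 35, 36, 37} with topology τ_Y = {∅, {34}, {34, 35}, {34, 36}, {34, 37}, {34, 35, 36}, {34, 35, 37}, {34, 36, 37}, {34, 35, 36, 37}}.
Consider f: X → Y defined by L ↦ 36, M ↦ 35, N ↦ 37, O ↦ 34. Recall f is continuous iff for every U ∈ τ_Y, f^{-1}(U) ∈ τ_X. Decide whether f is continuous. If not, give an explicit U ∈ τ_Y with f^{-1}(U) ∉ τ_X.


f IS continuous.

Compute f^{-1}(U) for each U ∈ τ_Y:
  U = ∅: f^{-1}(U) = ∅ ∈ τ_X ✓.
  U = {34}: f^{-1}(U) = {O} ∈ τ_X ✓.
  U = {34, 35}: f^{-1}(U) = {M, O} ∈ τ_X ✓.
  U = {34, 36}: f^{-1}(U) = {L, O} ∈ τ_X ✓.
  U = {34, 37}: f^{-1}(U) = {N, O} ∈ τ_X ✓.
  U = {34, 35, 36}: f^{-1}(U) = {L, M, O} ∈ τ_X ✓.
  U = {34, 35, 37}: f^{-1}(U) = {M, N, O} ∈ τ_X ✓.
  U = {34, 36, 37}: f^{-1}(U) = {L, N, O} ∈ τ_X ✓.
  U = {34, 35, 36, 37}: f^{-1}(U) = {L, M, N, O} ∈ τ_X ✓.
Every preimage lies in τ_X, so f IS continuous.


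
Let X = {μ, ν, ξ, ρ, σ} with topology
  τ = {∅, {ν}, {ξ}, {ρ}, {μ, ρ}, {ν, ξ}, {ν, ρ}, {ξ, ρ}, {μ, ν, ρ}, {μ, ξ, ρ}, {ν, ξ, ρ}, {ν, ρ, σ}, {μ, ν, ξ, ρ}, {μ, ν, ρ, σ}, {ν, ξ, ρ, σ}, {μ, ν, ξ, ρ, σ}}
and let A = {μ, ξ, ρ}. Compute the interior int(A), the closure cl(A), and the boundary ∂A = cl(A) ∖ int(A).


int(A) = {μ, ξ, ρ}, cl(A) = {μ, ξ, ρ, σ}, ∂A = {σ}.

Closed sets in (X, τ) are complements of opens:
  closed(X, τ) = {∅, {μ}, {ξ}, {σ}, {μ, ξ}, {μ, σ}, {ν, σ}, {ξ, σ}, {μ, ν, σ}, {μ, ξ, σ}, {μ, ρ, σ}, {ν, ξ, σ}, {μ, ν, ξ, σ}, {μ, ν, ρ, σ}, {μ, ξ, ρ, σ}, {μ, ν, ξ, ρ, σ}}.
int(A) = ⋃ {U ∈ τ : U ⊆ A}. Opens contained in A: ∅, {ξ}, {ρ}, {μ, ρ}, {ξ, ρ}, {μ, ξ, ρ}.
Taking the union of these: int(A) = {μ, ξ, ρ}.
cl(A) = ⋂ {C closed : A ⊆ C}. Closed sets containing A: {μ, ξ, ρ, σ}, {μ, ν, ξ, ρ, σ}.
Intersecting these: cl(A) = {μ, ξ, ρ, σ}.
∂A = cl(A) ∖ int(A) = {μ, ξ, ρ, σ} ∖ {μ, ξ, ρ} = {σ}.


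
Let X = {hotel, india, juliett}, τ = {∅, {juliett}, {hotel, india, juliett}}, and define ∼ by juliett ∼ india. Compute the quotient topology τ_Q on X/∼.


X/∼ = {[hotel], [india=juliett]}; |τ_Q| = 2.

Equivalence classes: [hotel], [india=juliett].
Quotient map π: X → X/∼ sends hotel ↦ [hotel], india ↦ [india=juliett], juliett ↦ [india=juliett].
For each subset V ⊆ X/∼, compute π^{-1}(V) ⊆ X and check whether π^{-1}(V) ∈ τ. V is open in τ_Q iff π^{-1}(V) ∈ τ.
  V = {}: π^{-1}(V) = ∅ ∈ τ ✓.
  V = {[hotel]}: π^{-1}(V) = {hotel} ∉ τ ✗.
  V = {[india=juliett]}: π^{-1}(V) = {india, juliett} ∉ τ ✗.
  V = {[hotel], [india=juliett]}: π^{-1}(V) = {hotel, india, juliett} ∈ τ ✓.
Open sets in the quotient: τ_Q = {{}, {[hotel], [india=juliett]}} (2 elements).


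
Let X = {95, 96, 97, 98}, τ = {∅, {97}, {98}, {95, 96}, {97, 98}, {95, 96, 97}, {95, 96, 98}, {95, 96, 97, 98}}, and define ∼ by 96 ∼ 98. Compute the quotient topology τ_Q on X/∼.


X/∼ = {[95], [96=98], [97]}; |τ_Q| = 4.

Equivalence classes: [95], [96=98], [97].
Quotient map π: X → X/∼ sends 95 ↦ [95], 96 ↦ [96=98], 97 ↦ [97], 98 ↦ [96=98].
For each subset V ⊆ X/∼, compute π^{-1}(V) ⊆ X and check whether π^{-1}(V) ∈ τ. V is open in τ_Q iff π^{-1}(V) ∈ τ.
  V = {}: π^{-1}(V) = ∅ ∈ τ ✓.
  V = {[95]}: π^{-1}(V) = {95} ∉ τ ✗.
  V = {[96=98]}: π^{-1}(V) = {96, 98} ∉ τ ✗.
  V = {[95], [96=98]}: π^{-1}(V) = {95, 96, 98} ∈ τ ✓.
  V = {[97]}: π^{-1}(V) = {97} ∈ τ ✓.
  V = {[95], [97]}: π^{-1}(V) = {95, 97} ∉ τ ✗.
  V = {[96=98], [97]}: π^{-1}(V) = {96, 97, 98} ∉ τ ✗.
  V = {[95], [96=98], [97]}: π^{-1}(V) = {95, 96, 97, 98} ∈ τ ✓.
Open sets in the quotient: τ_Q = {{}, {[95], [96=98]}, {[97]}, {[95], [96=98], [97]}} (4 elements).


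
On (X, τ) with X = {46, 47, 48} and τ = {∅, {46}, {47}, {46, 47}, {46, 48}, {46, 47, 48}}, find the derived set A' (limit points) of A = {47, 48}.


A' = ∅

For each x ∈ X, list the open sets U ∈ τ with x ∈ U, then check whether U ∩ (A ∖ {x}) ≠ ∅ for every such U.
  x = 46: open {46} ∋ x has {46} ∩ (A ∖ {46}) = ∅, so x is NOT a limit point.
  x = 47: open {47} ∋ x has {47} ∩ (A ∖ {47}) = ∅, so x is NOT a limit point.
  x = 48: open {46, 48} ∋ x has {46, 48} ∩ (A ∖ {48}) = ∅, so x is NOT a limit point.
Collecting: A' = ∅.


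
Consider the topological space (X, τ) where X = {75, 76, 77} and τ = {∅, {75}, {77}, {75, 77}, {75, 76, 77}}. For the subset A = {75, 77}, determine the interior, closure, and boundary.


int(A) = {75, 77}, cl(A) = {75, 76, 77}, ∂A = {76}.

Closed sets in (X, τ) are complements of opens:
  closed(X, τ) = {∅, {76}, {75, 76}, {76, 77}, {75, 76, 77}}.
int(A) = ⋃ {U ∈ τ : U ⊆ A}. Opens contained in A: ∅, {75}, {77}, {75, 77}.
Taking the union of these: int(A) = {75, 77}.
cl(A) = ⋂ {C closed : A ⊆ C}. Closed sets containing A: {75, 76, 77}.
Intersecting these: cl(A) = {75, 76, 77}.
∂A = cl(A) ∖ int(A) = {75, 76, 77} ∖ {75, 77} = {76}.


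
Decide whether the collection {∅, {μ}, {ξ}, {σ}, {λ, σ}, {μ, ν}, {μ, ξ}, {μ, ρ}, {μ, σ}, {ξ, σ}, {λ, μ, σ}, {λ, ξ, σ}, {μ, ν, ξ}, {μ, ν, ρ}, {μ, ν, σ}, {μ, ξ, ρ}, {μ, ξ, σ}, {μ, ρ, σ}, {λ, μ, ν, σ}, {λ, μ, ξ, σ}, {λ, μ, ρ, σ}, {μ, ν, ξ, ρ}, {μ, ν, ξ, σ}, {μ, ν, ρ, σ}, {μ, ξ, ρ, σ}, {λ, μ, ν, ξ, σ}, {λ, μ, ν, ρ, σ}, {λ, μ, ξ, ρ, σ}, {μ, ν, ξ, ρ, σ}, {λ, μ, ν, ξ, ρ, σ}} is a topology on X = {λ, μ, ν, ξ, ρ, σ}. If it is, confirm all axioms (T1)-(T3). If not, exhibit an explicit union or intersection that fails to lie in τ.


τ IS a topology on X.

Axiom (T1): ∅ ∈ τ? Yes; X ∈ τ? Yes.
Axiom (T2/T3): check pairwise unions and intersections of members of τ.
All pairwise intersections and unions checked — each lies in τ. Therefore τ satisfies (T1), (T2), (T3): it IS a topology on X.


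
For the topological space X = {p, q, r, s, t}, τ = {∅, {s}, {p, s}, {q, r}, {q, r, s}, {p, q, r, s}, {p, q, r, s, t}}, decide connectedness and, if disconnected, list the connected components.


(X, τ) is connected.

Find clopen sets (U ∈ τ with X ∖ U ∈ τ):
  U = ∅, X ∖ U = {p, q, r, s, t} — both open, so U is clopen.
  U = {p, q, r, s, t}, X ∖ U = ∅ — both open, so U is clopen.
Only trivial clopens (∅ and X) exist, so (X, τ) is connected.
Compute connected components by grouping points that agree on all clopens:
  component: {p, q, r, s, t}


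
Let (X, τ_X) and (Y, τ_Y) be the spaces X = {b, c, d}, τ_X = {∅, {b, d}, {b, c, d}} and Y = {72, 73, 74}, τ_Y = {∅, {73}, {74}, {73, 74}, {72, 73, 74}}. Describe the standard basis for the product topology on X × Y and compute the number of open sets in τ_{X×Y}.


Basis B = {∅ × ∅, {b, d} × {73}, {b, d} × {74}, {b, c, d} × {73}, {b, c, d} × {74}, {b, d} × {73, 74}, {b, d} × {72, 73, 74}, {b, c, d} × {73, 74}, {b, c, d} × {72, 73, 74}}; |τ_{X×Y}| = 14.

Enumerate products U × V with U ∈ τ_X, V ∈ τ_Y (deduplicated):
  ∅ × ∅ = {} (∅)
  {b, d} × {73} = {(b,73), (d,73)}
  {b, d} × {74} = {(b,74), (d,74)}
  {b, c, d} × {73} = {(b,73), (c,73), (d,73)}
  {b, c, d} × {74} = {(b,74), (c,74), (d,74)}
  {b, d} × {73, 74} = {(b,73), (b,74), (d,73), (d,74)}
  {b, d} × {72, 73, 74} = {(b,72), (b,73), (b,74), (d,72), (d,73), (d,74)}
  {b, c, d} × {73, 74} = {(b,73), (b,74), (c,73), (c,74), (d,73), (d,74)}
  {b, c, d} × {72, 73, 74} = {(b,72), (b,73), (b,74), (c,72), (c,73), (c,74), (d,72), (d,73), (d,74)}
These 9 distinct sets form the basis B.
Close under arbitrary unions to get τ_{X×Y}; counting gives |τ_{X×Y}| = 14.


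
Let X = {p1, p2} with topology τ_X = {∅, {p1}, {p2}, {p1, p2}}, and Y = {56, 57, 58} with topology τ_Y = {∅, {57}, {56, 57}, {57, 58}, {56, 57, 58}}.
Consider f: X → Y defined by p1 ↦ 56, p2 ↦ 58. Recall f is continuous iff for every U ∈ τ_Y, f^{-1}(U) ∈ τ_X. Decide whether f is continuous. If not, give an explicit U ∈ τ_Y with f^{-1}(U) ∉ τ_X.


f IS continuous.

Compute f^{-1}(U) for each U ∈ τ_Y:
  U = ∅: f^{-1}(U) = ∅ ∈ τ_X ✓.
  U = {57}: f^{-1}(U) = ∅ ∈ τ_X ✓.
  U = {56, 57}: f^{-1}(U) = {p1} ∈ τ_X ✓.
  U = {57, 58}: f^{-1}(U) = {p2} ∈ τ_X ✓.
  U = {56, 57, 58}: f^{-1}(U) = {p1, p2} ∈ τ_X ✓.
Every preimage lies in τ_X, so f IS continuous.


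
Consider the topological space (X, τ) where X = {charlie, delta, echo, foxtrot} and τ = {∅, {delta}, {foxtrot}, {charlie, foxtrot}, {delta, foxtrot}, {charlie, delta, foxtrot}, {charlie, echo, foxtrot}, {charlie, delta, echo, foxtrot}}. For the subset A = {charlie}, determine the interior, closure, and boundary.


int(A) = ∅, cl(A) = {charlie, echo}, ∂A = {charlie, echo}.

Closed sets in (X, τ) are complements of opens:
  closed(X, τ) = {∅, {delta}, {echo}, {charlie, echo}, {delta, echo}, {charlie, delta, echo}, {charlie, echo, foxtrot}, {charlie, delta, echo, foxtrot}}.
int(A) = ⋃ {U ∈ τ : U ⊆ A}. Opens contained in A: ∅.
Taking the union of these: int(A) = ∅.
cl(A) = ⋂ {C closed : A ⊆ C}. Closed sets containing A: {charlie, echo}, {charlie, delta, echo}, {charlie, echo, foxtrot}, {charlie, delta, echo, foxtrot}.
Intersecting these: cl(A) = {charlie, echo}.
∂A = cl(A) ∖ int(A) = {charlie, echo} ∖ ∅ = {charlie, echo}.


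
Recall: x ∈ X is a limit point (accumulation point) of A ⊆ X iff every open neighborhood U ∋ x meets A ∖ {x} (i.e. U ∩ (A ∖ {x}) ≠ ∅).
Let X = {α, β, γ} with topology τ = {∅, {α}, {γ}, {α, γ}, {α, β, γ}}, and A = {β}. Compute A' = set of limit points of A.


A' = ∅

For each x ∈ X, list the open sets U ∈ τ with x ∈ U, then check whether U ∩ (A ∖ {x}) ≠ ∅ for every such U.
  x = α: open {α} ∋ x has {α} ∩ (A ∖ {α}) = ∅, so x is NOT a limit point.
  x = β: open {α, β, γ} ∋ x has {α, β, γ} ∩ (A ∖ {β}) = ∅, so x is NOT a limit point.
  x = γ: open {γ} ∋ x has {γ} ∩ (A ∖ {γ}) = ∅, so x is NOT a limit point.
Collecting: A' = ∅.


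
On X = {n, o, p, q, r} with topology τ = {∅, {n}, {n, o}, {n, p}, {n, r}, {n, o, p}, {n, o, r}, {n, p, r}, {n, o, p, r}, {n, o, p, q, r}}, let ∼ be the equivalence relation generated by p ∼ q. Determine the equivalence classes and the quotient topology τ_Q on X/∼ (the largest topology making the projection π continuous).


X/∼ = {[n], [o], [p=q], [r]}; |τ_Q| = 6.

Equivalence classes: [n], [o], [p=q], [r].
Quotient map π: X → X/∼ sends n ↦ [n], o ↦ [o], p ↦ [p=q], q ↦ [p=q], r ↦ [r].
For each subset V ⊆ X/∼, compute π^{-1}(V) ⊆ X and check whether π^{-1}(V) ∈ τ. V is open in τ_Q iff π^{-1}(V) ∈ τ.
  V = {}: π^{-1}(V) = ∅ ∈ τ ✓.
  V = {[n]}: π^{-1}(V) = {n} ∈ τ ✓.
  V = {[o]}: π^{-1}(V) = {o} ∉ τ ✗.
  V = {[n], [o]}: π^{-1}(V) = {n, o} ∈ τ ✓.
  V = {[p=q]}: π^{-1}(V) = {p, q} ∉ τ ✗.
  V = {[n], [p=q]}: π^{-1}(V) = {n, p, q} ∉ τ ✗.
  V = {[o], [p=q]}: π^{-1}(V) = {o, p, q} ∉ τ ✗.
  V = {[n], [o], [p=q]}: π^{-1}(V) = {n, o, p, q} ∉ τ ✗.
  V = {[r]}: π^{-1}(V) = {r} ∉ τ ✗.
  V = {[n], [r]}: π^{-1}(V) = {n, r} ∈ τ ✓.
  V = {[o], [r]}: π^{-1}(V) = {o, r} ∉ τ ✗.
  V = {[n], [o], [r]}: π^{-1}(V) = {n, o, r} ∈ τ ✓.
  V = {[p=q], [r]}: π^{-1}(V) = {p, q, r} ∉ τ ✗.
  V = {[n], [p=q], [r]}: π^{-1}(V) = {n, p, q, r} ∉ τ ✗.
  V = {[o], [p=q], [r]}: π^{-1}(V) = {o, p, q, r} ∉ τ ✗.
  V = {[n], [o], [p=q], [r]}: π^{-1}(V) = {n, o, p, q, r} ∈ τ ✓.
Open sets in the quotient: τ_Q = {{}, {[n]}, {[n], [o]}, {[n], [r]}, {[n], [o], [r]}, {[n], [o], [p=q], [r]}} (6 elements).


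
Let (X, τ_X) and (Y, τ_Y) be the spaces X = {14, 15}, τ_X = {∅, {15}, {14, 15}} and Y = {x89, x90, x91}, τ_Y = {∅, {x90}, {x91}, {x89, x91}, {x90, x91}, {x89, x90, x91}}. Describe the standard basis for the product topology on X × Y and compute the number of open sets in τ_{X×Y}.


Basis B = {∅ × ∅, {15} × {x90}, {15} × {x91}, {14, 15} × {x90}, {14, 15} × {x91}, {15} × {x89, x91}, {15} × {x90, x91}, {15} × {x89, x90, x91}, {14, 15} × {x89, x91}, {14, 15} × {x90, x91}, {14, 15} × {x89, x90, x91}}; |τ_{X×Y}| = 18.

Enumerate products U × V with U ∈ τ_X, V ∈ τ_Y (deduplicated):
  ∅ × ∅ = {} (∅)
  {15} × {x90} = {(15,x90)}
  {15} × {x91} = {(15,x91)}
  {14, 15} × {x90} = {(14,x90), (15,x90)}
  {14, 15} × {x91} = {(14,x91), (15,x91)}
  {15} × {x89, x91} = {(15,x89), (15,x91)}
  {15} × {x90, x91} = {(15,x90), (15,x91)}
  {15} × {x89, x90, x91} = {(15,x89), (15,x90), (15,x91)}
  {14, 15} × {x89, x91} = {(14,x89), (14,x91), (15,x89), (15,x91)}
  {14, 15} × {x90, x91} = {(14,x90), (14,x91), (15,x90), (15,x91)}
  {14, 15} × {x89, x90, x91} = {(14,x89), (14,x90), (14,x91), (15,x89), (15,x90), (15,x91)}
These 11 distinct sets form the basis B.
Close under arbitrary unions to get τ_{X×Y}; counting gives |τ_{X×Y}| = 18.


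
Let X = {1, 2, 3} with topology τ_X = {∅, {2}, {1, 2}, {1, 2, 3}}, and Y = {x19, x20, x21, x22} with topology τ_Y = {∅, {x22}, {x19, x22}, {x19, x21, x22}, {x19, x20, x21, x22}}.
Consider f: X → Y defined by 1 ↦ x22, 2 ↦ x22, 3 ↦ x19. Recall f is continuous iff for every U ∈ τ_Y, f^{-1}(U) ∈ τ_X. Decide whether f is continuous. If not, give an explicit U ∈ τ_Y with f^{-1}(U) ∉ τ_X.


f IS continuous.

Compute f^{-1}(U) for each U ∈ τ_Y:
  U = ∅: f^{-1}(U) = ∅ ∈ τ_X ✓.
  U = {x22}: f^{-1}(U) = {1, 2} ∈ τ_X ✓.
  U = {x19, x22}: f^{-1}(U) = {1, 2, 3} ∈ τ_X ✓.
  U = {x19, x21, x22}: f^{-1}(U) = {1, 2, 3} ∈ τ_X ✓.
  U = {x19, x20, x21, x22}: f^{-1}(U) = {1, 2, 3} ∈ τ_X ✓.
Every preimage lies in τ_X, so f IS continuous.


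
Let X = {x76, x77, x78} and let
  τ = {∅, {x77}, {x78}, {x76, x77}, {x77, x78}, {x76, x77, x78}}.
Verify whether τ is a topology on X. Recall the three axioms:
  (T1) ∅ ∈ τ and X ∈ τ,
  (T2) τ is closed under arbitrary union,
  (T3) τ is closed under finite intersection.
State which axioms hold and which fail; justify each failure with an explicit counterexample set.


τ IS a topology on X.

Axiom (T1): ∅ ∈ τ? Yes; X ∈ τ? Yes.
Axiom (T2/T3): check pairwise unions and intersections of members of τ.
All pairwise intersections and unions checked — each lies in τ. Therefore τ satisfies (T1), (T2), (T3): it IS a topology on X.


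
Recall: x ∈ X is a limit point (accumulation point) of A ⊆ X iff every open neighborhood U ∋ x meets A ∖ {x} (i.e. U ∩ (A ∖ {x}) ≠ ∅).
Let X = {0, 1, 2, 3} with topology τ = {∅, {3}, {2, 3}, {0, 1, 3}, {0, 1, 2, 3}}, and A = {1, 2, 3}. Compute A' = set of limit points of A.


A' = {0, 1, 2}

For each x ∈ X, list the open sets U ∈ τ with x ∈ U, then check whether U ∩ (A ∖ {x}) ≠ ∅ for every such U.
  x = 0: opens ∋ x are {0, 1, 3}, {0, 1, 2, 3}; each meets A ∖ {0}, so x IS a limit point.
  x = 1: opens ∋ x are {0, 1, 3}, {0, 1, 2, 3}; each meets A ∖ {1}, so x IS a limit point.
  x = 2: opens ∋ x are {2, 3}, {0, 1, 2, 3}; each meets A ∖ {2}, so x IS a limit point.
  x = 3: open {3} ∋ x has {3} ∩ (A ∖ {3}) = ∅, so x is NOT a limit point.
Collecting: A' = {0, 1, 2}.


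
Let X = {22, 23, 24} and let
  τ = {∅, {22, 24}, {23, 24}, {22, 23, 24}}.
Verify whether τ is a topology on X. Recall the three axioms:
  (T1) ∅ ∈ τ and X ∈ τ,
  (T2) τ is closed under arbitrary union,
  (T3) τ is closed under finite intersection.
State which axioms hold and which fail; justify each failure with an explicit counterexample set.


τ is NOT a topology on X.

Axiom (T1): ∅ ∈ τ? Yes; X ∈ τ? Yes.
Axiom (T2/T3): check pairwise unions and intersections of members of τ.
Counterexample for (T3): {22, 24} ∩ {23, 24} = {24} ∉ τ. Therefore τ is NOT a topology.


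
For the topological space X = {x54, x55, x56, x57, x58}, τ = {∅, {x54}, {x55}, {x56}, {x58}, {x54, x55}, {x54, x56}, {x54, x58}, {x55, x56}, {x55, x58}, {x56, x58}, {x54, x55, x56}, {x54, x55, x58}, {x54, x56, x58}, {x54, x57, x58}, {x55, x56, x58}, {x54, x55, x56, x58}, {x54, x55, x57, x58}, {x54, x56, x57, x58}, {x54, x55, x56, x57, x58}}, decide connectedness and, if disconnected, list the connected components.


(X, τ) is disconnected; components = [{x55}, {x56}, {x54, x57, x58}].

Find clopen sets (U ∈ τ with X ∖ U ∈ τ):
  U = ∅, X ∖ U = {x54, x55, x56, x57, x58} — both open, so U is clopen.
  U = {x55}, X ∖ U = {x54, x56, x57, x58} — both open, so U is clopen.
  U = {x56}, X ∖ U = {x54, x55, x57, x58} — both open, so U is clopen.
  U = {x55, x56}, X ∖ U = {x54, x57, x58} — both open, so U is clopen.
  U = {x54, x57, x58}, X ∖ U = {x55, x56} — both open, so U is clopen.
  U = {x54, x55, x57, x58}, X ∖ U = {x56} — both open, so U is clopen.
  U = {x54, x56, x57, x58}, X ∖ U = {x55} — both open, so U is clopen.
  U = {x54, x55, x56, x57, x58}, X ∖ U = ∅ — both open, so U is clopen.
Nontrivial clopen(s) exist: e.g. {x56}. So (X, τ) is disconnected.
Compute connected components by grouping points that agree on all clopens:
  component: {x55}
  component: {x56}
  component: {x54, x57, x58}


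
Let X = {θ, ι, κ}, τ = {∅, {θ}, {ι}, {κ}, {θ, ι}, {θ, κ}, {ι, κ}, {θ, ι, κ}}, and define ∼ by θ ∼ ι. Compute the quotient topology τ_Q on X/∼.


X/∼ = {[θ=ι], [κ]}; |τ_Q| = 4.

Equivalence classes: [θ=ι], [κ].
Quotient map π: X → X/∼ sends θ ↦ [θ=ι], ι ↦ [θ=ι], κ ↦ [κ].
For each subset V ⊆ X/∼, compute π^{-1}(V) ⊆ X and check whether π^{-1}(V) ∈ τ. V is open in τ_Q iff π^{-1}(V) ∈ τ.
  V = {}: π^{-1}(V) = ∅ ∈ τ ✓.
  V = {[θ=ι]}: π^{-1}(V) = {θ, ι} ∈ τ ✓.
  V = {[κ]}: π^{-1}(V) = {κ} ∈ τ ✓.
  V = {[θ=ι], [κ]}: π^{-1}(V) = {θ, ι, κ} ∈ τ ✓.
Open sets in the quotient: τ_Q = {{}, {[θ=ι]}, {[κ]}, {[θ=ι], [κ]}} (4 elements).


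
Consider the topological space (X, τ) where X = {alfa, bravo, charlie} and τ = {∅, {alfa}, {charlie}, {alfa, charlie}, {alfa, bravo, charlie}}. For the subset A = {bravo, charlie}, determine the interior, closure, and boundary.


int(A) = {charlie}, cl(A) = {bravo, charlie}, ∂A = {bravo}.

Closed sets in (X, τ) are complements of opens:
  closed(X, τ) = {∅, {bravo}, {alfa, bravo}, {bravo, charlie}, {alfa, bravo, charlie}}.
int(A) = ⋃ {U ∈ τ : U ⊆ A}. Opens contained in A: ∅, {charlie}.
Taking the union of these: int(A) = {charlie}.
cl(A) = ⋂ {C closed : A ⊆ C}. Closed sets containing A: {bravo, charlie}, {alfa, bravo, charlie}.
Intersecting these: cl(A) = {bravo, charlie}.
∂A = cl(A) ∖ int(A) = {bravo, charlie} ∖ {charlie} = {bravo}.


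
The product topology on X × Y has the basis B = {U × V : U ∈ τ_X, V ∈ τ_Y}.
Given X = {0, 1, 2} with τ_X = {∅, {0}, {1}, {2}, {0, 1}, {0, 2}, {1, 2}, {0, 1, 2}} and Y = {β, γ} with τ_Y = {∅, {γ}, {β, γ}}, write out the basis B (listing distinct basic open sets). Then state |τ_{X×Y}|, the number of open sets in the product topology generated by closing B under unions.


Basis B = {∅ × ∅, {0} × {γ}, {1} × {γ}, {2} × {γ}, {0} × {β, γ}, {0, 1} × {γ}, {0, 2} × {γ}, {1} × {β, γ}, {1, 2} × {γ}, {2} × {β, γ}, {0, 1, 2} × {γ}, {0, 1} × {β, γ}, {0, 2} × {β, γ}, {1, 2} × {β, γ}, {0, 1, 2} × {β, γ}}; |τ_{X×Y}| = 27.

Enumerate products U × V with U ∈ τ_X, V ∈ τ_Y (deduplicated):
  ∅ × ∅ = {} (∅)
  {0} × {γ} = {(0,γ)}
  {1} × {γ} = {(1,γ)}
  {2} × {γ} = {(2,γ)}
  {0} × {β, γ} = {(0,β), (0,γ)}
  {0, 1} × {γ} = {(0,γ), (1,γ)}
  {0, 2} × {γ} = {(0,γ), (2,γ)}
  {1} × {β, γ} = {(1,β), (1,γ)}
  {1, 2} × {γ} = {(1,γ), (2,γ)}
  {2} × {β, γ} = {(2,β), (2,γ)}
  {0, 1, 2} × {γ} = {(0,γ), (1,γ), (2,γ)}
  {0, 1} × {β, γ} = {(0,β), (0,γ), (1,β), (1,γ)}
  {0, 2} × {β, γ} = {(0,β), (0,γ), (2,β), (2,γ)}
  {1, 2} × {β, γ} = {(1,β), (1,γ), (2,β), (2,γ)}
  {0, 1, 2} × {β, γ} = {(0,β), (0,γ), (1,β), (1,γ), (2,β), (2,γ)}
These 15 distinct sets form the basis B.
Close under arbitrary unions to get τ_{X×Y}; counting gives |τ_{X×Y}| = 27.
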